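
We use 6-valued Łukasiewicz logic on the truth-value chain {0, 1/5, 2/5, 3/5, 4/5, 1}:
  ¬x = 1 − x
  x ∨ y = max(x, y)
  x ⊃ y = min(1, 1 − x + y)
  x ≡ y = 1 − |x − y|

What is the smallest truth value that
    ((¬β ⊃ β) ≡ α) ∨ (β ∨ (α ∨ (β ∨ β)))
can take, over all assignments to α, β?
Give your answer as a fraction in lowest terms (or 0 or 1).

2/5

Take α = 0, β = 2/5:
¬β = ¬2/5 = 3/5
¬β ⊃ β = 3/5 ⊃ 2/5 = 4/5
(¬β ⊃ β) ≡ α = 4/5 ≡ 0 = 1/5
β ∨ β = 2/5 ∨ 2/5 = 2/5
α ∨ (β ∨ β) = 0 ∨ 2/5 = 2/5
β ∨ (α ∨ (β ∨ β)) = 2/5 ∨ 2/5 = 2/5
((¬β ⊃ β) ≡ α) ∨ (β ∨ (α ∨ (β ∨ β))) = 1/5 ∨ 2/5 = 2/5
No assignment yields a value below 2/5, so this is the minimum.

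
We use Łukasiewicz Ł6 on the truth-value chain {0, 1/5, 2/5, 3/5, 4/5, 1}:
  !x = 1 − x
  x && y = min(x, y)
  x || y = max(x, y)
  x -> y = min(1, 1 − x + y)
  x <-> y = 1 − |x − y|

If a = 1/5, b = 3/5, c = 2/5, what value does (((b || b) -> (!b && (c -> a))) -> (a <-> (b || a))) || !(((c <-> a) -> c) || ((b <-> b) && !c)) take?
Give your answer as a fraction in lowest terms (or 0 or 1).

4/5

b || b = 3/5 || 3/5 = 3/5
!b = !3/5 = 2/5
c -> a = 2/5 -> 1/5 = 4/5
!b && (c -> a) = 2/5 && 4/5 = 2/5
(b || b) -> (!b && (c -> a)) = 3/5 -> 2/5 = 4/5
b || a = 3/5 || 1/5 = 3/5
a <-> (b || a) = 1/5 <-> 3/5 = 3/5
((b || b) -> (!b && (c -> a))) -> (a <-> (b || a)) = 4/5 -> 3/5 = 4/5
c <-> a = 2/5 <-> 1/5 = 4/5
(c <-> a) -> c = 4/5 -> 2/5 = 3/5
b <-> b = 3/5 <-> 3/5 = 1
!c = !2/5 = 3/5
(b <-> b) && !c = 1 && 3/5 = 3/5
((c <-> a) -> c) || ((b <-> b) && !c) = 3/5 || 3/5 = 3/5
!(((c <-> a) -> c) || ((b <-> b) && !c)) = !3/5 = 2/5
(((b || b) -> (!b && (c -> a))) -> (a <-> (b || a))) || !(((c <-> a) -> c) || ((b <-> b) && !c)) = 4/5 || 2/5 = 4/5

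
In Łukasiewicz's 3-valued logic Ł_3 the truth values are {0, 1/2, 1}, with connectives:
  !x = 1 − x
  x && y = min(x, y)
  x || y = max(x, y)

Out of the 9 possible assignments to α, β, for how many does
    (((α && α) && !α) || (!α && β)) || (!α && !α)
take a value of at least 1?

α = 0, β = 0 ↦ 1  ≥
α = 0, β = 1/2 ↦ 1  ≥
α = 0, β = 1 ↦ 1  ≥
α = 1/2, β = 0 ↦ 1/2  <
α = 1/2, β = 1/2 ↦ 1/2  <
α = 1/2, β = 1 ↦ 1/2  <
α = 1, β = 0 ↦ 0  <
α = 1, β = 1/2 ↦ 0  <
α = 1, β = 1 ↦ 0  <
So 3 of the 9 assignments meet the threshold.

3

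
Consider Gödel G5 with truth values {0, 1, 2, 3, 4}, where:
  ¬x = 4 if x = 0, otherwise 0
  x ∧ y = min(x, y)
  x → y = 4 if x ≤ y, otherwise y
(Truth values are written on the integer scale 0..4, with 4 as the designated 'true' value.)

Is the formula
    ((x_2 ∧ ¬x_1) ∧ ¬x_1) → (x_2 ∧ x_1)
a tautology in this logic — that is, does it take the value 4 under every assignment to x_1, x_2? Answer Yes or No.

No

Counterexample: take x_1 = 0, x_2 = 1.
¬x_1 = ¬0 = 4
x_2 ∧ ¬x_1 = 1 ∧ 4 = 1
¬x_1 = ¬0 = 4
(x_2 ∧ ¬x_1) ∧ ¬x_1 = 1 ∧ 4 = 1
x_2 ∧ x_1 = 1 ∧ 0 = 0
((x_2 ∧ ¬x_1) ∧ ¬x_1) → (x_2 ∧ x_1) = 1 → 0 = 0
This gives 0 ≠ 4.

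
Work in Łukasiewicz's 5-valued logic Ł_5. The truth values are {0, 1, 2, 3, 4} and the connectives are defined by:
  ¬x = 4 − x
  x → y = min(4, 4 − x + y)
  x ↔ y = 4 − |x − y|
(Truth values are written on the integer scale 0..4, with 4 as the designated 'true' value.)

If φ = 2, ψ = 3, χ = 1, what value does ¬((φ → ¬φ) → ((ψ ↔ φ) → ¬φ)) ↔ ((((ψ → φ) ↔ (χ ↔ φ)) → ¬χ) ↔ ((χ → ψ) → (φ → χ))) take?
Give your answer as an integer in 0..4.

¬φ = ¬2 = 2
φ → ¬φ = 2 → 2 = 4
ψ ↔ φ = 3 ↔ 2 = 3
¬φ = ¬2 = 2
(ψ ↔ φ) → ¬φ = 3 → 2 = 3
(φ → ¬φ) → ((ψ ↔ φ) → ¬φ) = 4 → 3 = 3
¬((φ → ¬φ) → ((ψ ↔ φ) → ¬φ)) = ¬3 = 1
ψ → φ = 3 → 2 = 3
χ ↔ φ = 1 ↔ 2 = 3
(ψ → φ) ↔ (χ ↔ φ) = 3 ↔ 3 = 4
¬χ = ¬1 = 3
((ψ → φ) ↔ (χ ↔ φ)) → ¬χ = 4 → 3 = 3
χ → ψ = 1 → 3 = 4
φ → χ = 2 → 1 = 3
(χ → ψ) → (φ → χ) = 4 → 3 = 3
(((ψ → φ) ↔ (χ ↔ φ)) → ¬χ) ↔ ((χ → ψ) → (φ → χ)) = 3 ↔ 3 = 4
¬((φ → ¬φ) → ((ψ ↔ φ) → ¬φ)) ↔ ((((ψ → φ) ↔ (χ ↔ φ)) → ¬χ) ↔ ((χ → ψ) → (φ → χ))) = 1 ↔ 4 = 1

1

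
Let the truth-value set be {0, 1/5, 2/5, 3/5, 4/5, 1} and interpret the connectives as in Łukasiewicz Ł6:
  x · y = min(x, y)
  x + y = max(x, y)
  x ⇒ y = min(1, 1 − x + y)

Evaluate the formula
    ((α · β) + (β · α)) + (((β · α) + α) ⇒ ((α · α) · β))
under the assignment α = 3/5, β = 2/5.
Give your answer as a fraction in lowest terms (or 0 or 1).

α · β = 3/5 · 2/5 = 2/5
β · α = 2/5 · 3/5 = 2/5
(α · β) + (β · α) = 2/5 + 2/5 = 2/5
β · α = 2/5 · 3/5 = 2/5
(β · α) + α = 2/5 + 3/5 = 3/5
α · α = 3/5 · 3/5 = 3/5
(α · α) · β = 3/5 · 2/5 = 2/5
((β · α) + α) ⇒ ((α · α) · β) = 3/5 ⇒ 2/5 = 4/5
((α · β) + (β · α)) + (((β · α) + α) ⇒ ((α · α) · β)) = 2/5 + 4/5 = 4/5

4/5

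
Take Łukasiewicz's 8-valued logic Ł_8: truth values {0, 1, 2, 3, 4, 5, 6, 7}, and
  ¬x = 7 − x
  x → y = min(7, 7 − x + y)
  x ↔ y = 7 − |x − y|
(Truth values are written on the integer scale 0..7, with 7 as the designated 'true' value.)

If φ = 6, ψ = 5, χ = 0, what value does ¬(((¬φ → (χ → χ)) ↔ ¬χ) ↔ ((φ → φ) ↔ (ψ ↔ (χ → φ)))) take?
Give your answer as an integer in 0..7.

2

¬φ = ¬6 = 1
χ → χ = 0 → 0 = 7
¬φ → (χ → χ) = 1 → 7 = 7
¬χ = ¬0 = 7
(¬φ → (χ → χ)) ↔ ¬χ = 7 ↔ 7 = 7
φ → φ = 6 → 6 = 7
χ → φ = 0 → 6 = 7
ψ ↔ (χ → φ) = 5 ↔ 7 = 5
(φ → φ) ↔ (ψ ↔ (χ → φ)) = 7 ↔ 5 = 5
((¬φ → (χ → χ)) ↔ ¬χ) ↔ ((φ → φ) ↔ (ψ ↔ (χ → φ))) = 7 ↔ 5 = 5
¬(((¬φ → (χ → χ)) ↔ ¬χ) ↔ ((φ → φ) ↔ (ψ ↔ (χ → φ)))) = ¬5 = 2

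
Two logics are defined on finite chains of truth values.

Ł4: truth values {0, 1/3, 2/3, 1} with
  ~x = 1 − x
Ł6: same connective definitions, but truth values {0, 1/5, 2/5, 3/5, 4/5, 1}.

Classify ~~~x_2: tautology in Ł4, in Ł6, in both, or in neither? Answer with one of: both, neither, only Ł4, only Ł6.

neither

In Ł4: at x_2 = 1/3 the value is 2/3 — not a tautology.
In Ł6: at x_2 = 1/5 the value is 4/5 — not a tautology.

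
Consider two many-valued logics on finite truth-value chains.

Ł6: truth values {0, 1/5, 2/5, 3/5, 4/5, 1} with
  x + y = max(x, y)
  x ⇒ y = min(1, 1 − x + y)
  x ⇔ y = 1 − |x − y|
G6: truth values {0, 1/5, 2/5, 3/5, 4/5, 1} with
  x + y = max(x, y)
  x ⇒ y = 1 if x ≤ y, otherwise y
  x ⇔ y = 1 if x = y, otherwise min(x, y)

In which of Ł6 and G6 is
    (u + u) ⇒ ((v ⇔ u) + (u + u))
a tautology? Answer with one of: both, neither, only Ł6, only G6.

both

In Ł6: every assignment gives 1 — tautology.
In G6: every assignment gives 1 — tautology.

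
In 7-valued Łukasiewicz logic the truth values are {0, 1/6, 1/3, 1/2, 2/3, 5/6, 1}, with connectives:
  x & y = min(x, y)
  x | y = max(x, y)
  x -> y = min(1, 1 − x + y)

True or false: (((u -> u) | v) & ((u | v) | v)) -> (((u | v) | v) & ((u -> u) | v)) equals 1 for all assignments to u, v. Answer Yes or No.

At u = 0, v = 2/3, for instance:
u -> u = 0 -> 0 = 1
(u -> u) | v = 1 | 2/3 = 1
u | v = 0 | 2/3 = 2/3
(u | v) | v = 2/3 | 2/3 = 2/3
((u -> u) | v) & ((u | v) | v) = 1 & 2/3 = 2/3
((u | v) | v) & ((u -> u) | v) = 2/3 & 1 = 2/3
(((u -> u) | v) & ((u | v) | v)) -> (((u | v) | v) & ((u -> u) | v)) = 2/3 -> 2/3 = 1
and checking the remaining 48 assignments likewise gives ≥ 1 in every case.

Yes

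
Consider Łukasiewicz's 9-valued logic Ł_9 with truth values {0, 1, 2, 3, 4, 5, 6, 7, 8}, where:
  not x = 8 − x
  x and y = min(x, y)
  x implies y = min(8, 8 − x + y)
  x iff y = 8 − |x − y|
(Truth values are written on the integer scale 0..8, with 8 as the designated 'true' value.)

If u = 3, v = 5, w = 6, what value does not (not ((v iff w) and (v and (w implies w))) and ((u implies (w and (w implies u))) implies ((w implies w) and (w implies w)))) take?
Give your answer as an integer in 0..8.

v iff w = 5 iff 6 = 7
w implies w = 6 implies 6 = 8
v and (w implies w) = 5 and 8 = 5
(v iff w) and (v and (w implies w)) = 7 and 5 = 5
not ((v iff w) and (v and (w implies w))) = not 5 = 3
w implies u = 6 implies 3 = 5
w and (w implies u) = 6 and 5 = 5
u implies (w and (w implies u)) = 3 implies 5 = 8
w implies w = 6 implies 6 = 8
w implies w = 6 implies 6 = 8
(w implies w) and (w implies w) = 8 and 8 = 8
(u implies (w and (w implies u))) implies ((w implies w) and (w implies w)) = 8 implies 8 = 8
not ((v iff w) and (v and (w implies w))) and ((u implies (w and (w implies u))) implies ((w implies w) and (w implies w))) = 3 and 8 = 3
not (not ((v iff w) and (v and (w implies w))) and ((u implies (w and (w implies u))) implies ((w implies w) and (w implies w)))) = not 3 = 5

5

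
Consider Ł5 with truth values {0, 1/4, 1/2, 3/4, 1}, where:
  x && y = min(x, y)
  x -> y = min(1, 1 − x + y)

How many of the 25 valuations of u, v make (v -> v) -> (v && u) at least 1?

value 1: 1 assignment (counts)
value 3/4: 3 assignments
value 1/2: 5 assignments
value 1/4: 7 assignments
value 0: 9 assignments
So 1 of the 25 assignments meets the threshold.

1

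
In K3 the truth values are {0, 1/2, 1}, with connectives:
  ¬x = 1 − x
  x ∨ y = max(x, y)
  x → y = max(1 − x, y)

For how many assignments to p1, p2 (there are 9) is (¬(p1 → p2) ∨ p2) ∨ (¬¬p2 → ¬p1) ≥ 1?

p1 = 0, p2 = 0 ↦ 1  ≥
p1 = 0, p2 = 1/2 ↦ 1  ≥
p1 = 0, p2 = 1 ↦ 1  ≥
p1 = 1/2, p2 = 0 ↦ 1  ≥
p1 = 1/2, p2 = 1/2 ↦ 1/2  <
p1 = 1/2, p2 = 1 ↦ 1  ≥
p1 = 1, p2 = 0 ↦ 1  ≥
p1 = 1, p2 = 1/2 ↦ 1/2  <
p1 = 1, p2 = 1 ↦ 1  ≥
So 7 of the 9 assignments meet the threshold.

7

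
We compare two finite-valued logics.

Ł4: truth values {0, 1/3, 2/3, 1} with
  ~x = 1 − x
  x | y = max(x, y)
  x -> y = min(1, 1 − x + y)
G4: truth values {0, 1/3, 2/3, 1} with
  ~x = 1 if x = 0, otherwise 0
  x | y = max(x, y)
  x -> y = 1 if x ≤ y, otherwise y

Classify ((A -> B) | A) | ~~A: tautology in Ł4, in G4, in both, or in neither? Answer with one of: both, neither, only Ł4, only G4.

In Ł4: at A = 1/3, B = 0 the value is 2/3 — not a tautology.
In G4: every assignment gives 1 — tautology.

only G4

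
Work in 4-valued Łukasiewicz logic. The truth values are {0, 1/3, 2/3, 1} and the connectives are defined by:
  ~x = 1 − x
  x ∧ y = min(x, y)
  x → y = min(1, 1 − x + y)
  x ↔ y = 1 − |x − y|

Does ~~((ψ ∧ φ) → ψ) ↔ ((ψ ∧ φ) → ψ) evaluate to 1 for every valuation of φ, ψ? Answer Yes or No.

φ = 0, ψ = 0 ↦ 1
φ = 0, ψ = 1/3 ↦ 1
φ = 0, ψ = 2/3 ↦ 1
φ = 0, ψ = 1 ↦ 1
φ = 1/3, ψ = 0 ↦ 1
φ = 1/3, ψ = 1/3 ↦ 1
φ = 1/3, ψ = 2/3 ↦ 1
φ = 1/3, ψ = 1 ↦ 1
φ = 2/3, ψ = 0 ↦ 1
φ = 2/3, ψ = 1/3 ↦ 1
φ = 2/3, ψ = 2/3 ↦ 1
φ = 2/3, ψ = 1 ↦ 1
φ = 1, ψ = 0 ↦ 1
φ = 1, ψ = 1/3 ↦ 1
φ = 1, ψ = 2/3 ↦ 1
φ = 1, ψ = 1 ↦ 1
Every assignment gives a value ≥ 1.

Yes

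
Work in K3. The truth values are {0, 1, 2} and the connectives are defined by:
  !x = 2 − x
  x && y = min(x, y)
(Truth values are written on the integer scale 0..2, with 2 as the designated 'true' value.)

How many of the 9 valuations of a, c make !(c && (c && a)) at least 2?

a = 0, c = 0 ↦ 2  ≥
a = 0, c = 1 ↦ 2  ≥
a = 0, c = 2 ↦ 2  ≥
a = 1, c = 0 ↦ 2  ≥
a = 1, c = 1 ↦ 1  <
a = 1, c = 2 ↦ 1  <
a = 2, c = 0 ↦ 2  ≥
a = 2, c = 1 ↦ 1  <
a = 2, c = 2 ↦ 0  <
So 5 of the 9 assignments meet the threshold.

5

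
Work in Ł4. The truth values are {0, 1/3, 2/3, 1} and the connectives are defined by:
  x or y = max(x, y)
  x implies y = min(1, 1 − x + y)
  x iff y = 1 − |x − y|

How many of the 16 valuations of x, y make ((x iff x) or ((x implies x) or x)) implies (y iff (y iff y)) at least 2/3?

8

x = 0, y = 0 ↦ 0  <
x = 0, y = 1/3 ↦ 1/3  <
x = 0, y = 2/3 ↦ 2/3  ≥
x = 0, y = 1 ↦ 1  ≥
x = 1/3, y = 0 ↦ 0  <
x = 1/3, y = 1/3 ↦ 1/3  <
x = 1/3, y = 2/3 ↦ 2/3  ≥
x = 1/3, y = 1 ↦ 1  ≥
x = 2/3, y = 0 ↦ 0  <
x = 2/3, y = 1/3 ↦ 1/3  <
x = 2/3, y = 2/3 ↦ 2/3  ≥
x = 2/3, y = 1 ↦ 1  ≥
x = 1, y = 0 ↦ 0  <
x = 1, y = 1/3 ↦ 1/3  <
x = 1, y = 2/3 ↦ 2/3  ≥
x = 1, y = 1 ↦ 1  ≥
So 8 of the 16 assignments meet the threshold.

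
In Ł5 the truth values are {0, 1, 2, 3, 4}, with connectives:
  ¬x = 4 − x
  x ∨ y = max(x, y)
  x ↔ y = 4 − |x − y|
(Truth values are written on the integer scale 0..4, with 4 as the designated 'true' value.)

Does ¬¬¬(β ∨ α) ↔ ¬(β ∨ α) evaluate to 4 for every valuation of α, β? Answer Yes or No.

At α = 0, β = 1, for instance:
β ∨ α = 1 ∨ 0 = 1
¬(β ∨ α) = ¬1 = 3
¬¬(β ∨ α) = ¬3 = 1
¬¬¬(β ∨ α) = ¬1 = 3
¬¬¬(β ∨ α) ↔ ¬(β ∨ α) = 3 ↔ 3 = 4
and checking the remaining 24 assignments likewise gives ≥ 4 in every case.

Yes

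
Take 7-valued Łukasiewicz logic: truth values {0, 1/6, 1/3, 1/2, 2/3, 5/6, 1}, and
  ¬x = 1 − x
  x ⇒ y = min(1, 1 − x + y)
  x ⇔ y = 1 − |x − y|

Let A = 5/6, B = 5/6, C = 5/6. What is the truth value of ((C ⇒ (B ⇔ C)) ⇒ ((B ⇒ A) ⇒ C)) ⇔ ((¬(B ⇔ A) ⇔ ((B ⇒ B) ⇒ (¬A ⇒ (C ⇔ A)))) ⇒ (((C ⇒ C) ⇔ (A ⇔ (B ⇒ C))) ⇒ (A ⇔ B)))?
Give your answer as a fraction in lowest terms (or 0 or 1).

B ⇔ C = 5/6 ⇔ 5/6 = 1
C ⇒ (B ⇔ C) = 5/6 ⇒ 1 = 1
B ⇒ A = 5/6 ⇒ 5/6 = 1
(B ⇒ A) ⇒ C = 1 ⇒ 5/6 = 5/6
(C ⇒ (B ⇔ C)) ⇒ ((B ⇒ A) ⇒ C) = 1 ⇒ 5/6 = 5/6
B ⇔ A = 5/6 ⇔ 5/6 = 1
¬(B ⇔ A) = ¬1 = 0
B ⇒ B = 5/6 ⇒ 5/6 = 1
¬A = ¬5/6 = 1/6
C ⇔ A = 5/6 ⇔ 5/6 = 1
¬A ⇒ (C ⇔ A) = 1/6 ⇒ 1 = 1
(B ⇒ B) ⇒ (¬A ⇒ (C ⇔ A)) = 1 ⇒ 1 = 1
¬(B ⇔ A) ⇔ ((B ⇒ B) ⇒ (¬A ⇒ (C ⇔ A))) = 0 ⇔ 1 = 0
C ⇒ C = 5/6 ⇒ 5/6 = 1
B ⇒ C = 5/6 ⇒ 5/6 = 1
A ⇔ (B ⇒ C) = 5/6 ⇔ 1 = 5/6
(C ⇒ C) ⇔ (A ⇔ (B ⇒ C)) = 1 ⇔ 5/6 = 5/6
A ⇔ B = 5/6 ⇔ 5/6 = 1
((C ⇒ C) ⇔ (A ⇔ (B ⇒ C))) ⇒ (A ⇔ B) = 5/6 ⇒ 1 = 1
(¬(B ⇔ A) ⇔ ((B ⇒ B) ⇒ (¬A ⇒ (C ⇔ A)))) ⇒ (((C ⇒ C) ⇔ (A ⇔ (B ⇒ C))) ⇒ (A ⇔ B)) = 0 ⇒ 1 = 1
((C ⇒ (B ⇔ C)) ⇒ ((B ⇒ A) ⇒ C)) ⇔ ((¬(B ⇔ A) ⇔ ((B ⇒ B) ⇒ (¬A ⇒ (C ⇔ A)))) ⇒ (((C ⇒ C) ⇔ (A ⇔ (B ⇒ C))) ⇒ (A ⇔ B))) = 5/6 ⇔ 1 = 5/6

5/6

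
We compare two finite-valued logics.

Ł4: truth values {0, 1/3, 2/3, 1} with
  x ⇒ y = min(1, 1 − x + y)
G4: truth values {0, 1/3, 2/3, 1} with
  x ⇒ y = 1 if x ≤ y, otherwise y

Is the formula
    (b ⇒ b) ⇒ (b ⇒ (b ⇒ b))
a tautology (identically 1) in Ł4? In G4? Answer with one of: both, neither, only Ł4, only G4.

In Ł4: every assignment gives 1 — tautology.
In G4: every assignment gives 1 — tautology.

both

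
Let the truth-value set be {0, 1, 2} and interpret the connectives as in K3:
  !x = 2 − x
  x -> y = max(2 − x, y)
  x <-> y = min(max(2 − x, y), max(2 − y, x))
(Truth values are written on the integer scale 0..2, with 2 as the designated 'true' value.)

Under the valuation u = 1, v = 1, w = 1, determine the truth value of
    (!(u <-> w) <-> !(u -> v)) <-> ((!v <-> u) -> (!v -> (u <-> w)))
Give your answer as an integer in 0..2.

1

u <-> w = 1 <-> 1 = 1
!(u <-> w) = !1 = 1
u -> v = 1 -> 1 = 1
!(u -> v) = !1 = 1
!(u <-> w) <-> !(u -> v) = 1 <-> 1 = 1
!v = !1 = 1
!v <-> u = 1 <-> 1 = 1
!v = !1 = 1
u <-> w = 1 <-> 1 = 1
!v -> (u <-> w) = 1 -> 1 = 1
(!v <-> u) -> (!v -> (u <-> w)) = 1 -> 1 = 1
(!(u <-> w) <-> !(u -> v)) <-> ((!v <-> u) -> (!v -> (u <-> w))) = 1 <-> 1 = 1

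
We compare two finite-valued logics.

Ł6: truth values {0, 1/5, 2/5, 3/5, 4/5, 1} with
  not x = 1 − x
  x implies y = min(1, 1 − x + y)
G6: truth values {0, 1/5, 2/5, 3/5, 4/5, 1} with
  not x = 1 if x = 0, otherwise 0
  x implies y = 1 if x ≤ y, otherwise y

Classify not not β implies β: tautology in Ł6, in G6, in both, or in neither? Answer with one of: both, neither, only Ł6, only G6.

only Ł6

In Ł6: every assignment gives 1 — tautology.
In G6: at β = 1/5 the value is 1/5 — not a tautology.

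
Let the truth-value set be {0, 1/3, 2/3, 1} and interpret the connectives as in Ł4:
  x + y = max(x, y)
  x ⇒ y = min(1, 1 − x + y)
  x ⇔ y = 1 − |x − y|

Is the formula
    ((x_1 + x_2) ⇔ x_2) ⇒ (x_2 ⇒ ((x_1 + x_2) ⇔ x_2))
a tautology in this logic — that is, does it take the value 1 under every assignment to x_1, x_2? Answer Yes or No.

Yes

x_1 = 0, x_2 = 0 ↦ 1
x_1 = 0, x_2 = 1/3 ↦ 1
x_1 = 0, x_2 = 2/3 ↦ 1
x_1 = 0, x_2 = 1 ↦ 1
x_1 = 1/3, x_2 = 0 ↦ 1
x_1 = 1/3, x_2 = 1/3 ↦ 1
x_1 = 1/3, x_2 = 2/3 ↦ 1
x_1 = 1/3, x_2 = 1 ↦ 1
x_1 = 2/3, x_2 = 0 ↦ 1
x_1 = 2/3, x_2 = 1/3 ↦ 1
x_1 = 2/3, x_2 = 2/3 ↦ 1
x_1 = 2/3, x_2 = 1 ↦ 1
x_1 = 1, x_2 = 0 ↦ 1
x_1 = 1, x_2 = 1/3 ↦ 1
x_1 = 1, x_2 = 2/3 ↦ 1
x_1 = 1, x_2 = 1 ↦ 1
Every assignment gives a value ≥ 1.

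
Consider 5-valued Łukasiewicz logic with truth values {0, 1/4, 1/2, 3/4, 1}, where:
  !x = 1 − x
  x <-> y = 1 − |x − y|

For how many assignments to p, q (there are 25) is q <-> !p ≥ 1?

5

value 1: 5 assignments (counts)
value 3/4: 8 assignments
value 1/2: 6 assignments
value 1/4: 4 assignments
value 0: 2 assignments
So 5 of the 25 assignments meet the threshold.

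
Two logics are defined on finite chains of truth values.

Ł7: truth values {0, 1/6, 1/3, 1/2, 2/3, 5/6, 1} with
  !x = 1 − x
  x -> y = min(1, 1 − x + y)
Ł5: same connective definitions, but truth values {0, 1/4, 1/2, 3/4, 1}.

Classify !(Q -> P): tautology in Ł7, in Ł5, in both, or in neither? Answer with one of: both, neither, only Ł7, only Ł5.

neither

In Ł7: at P = 0, Q = 0 the value is 0 — not a tautology.
In Ł5: at P = 0, Q = 0 the value is 0 — not a tautology.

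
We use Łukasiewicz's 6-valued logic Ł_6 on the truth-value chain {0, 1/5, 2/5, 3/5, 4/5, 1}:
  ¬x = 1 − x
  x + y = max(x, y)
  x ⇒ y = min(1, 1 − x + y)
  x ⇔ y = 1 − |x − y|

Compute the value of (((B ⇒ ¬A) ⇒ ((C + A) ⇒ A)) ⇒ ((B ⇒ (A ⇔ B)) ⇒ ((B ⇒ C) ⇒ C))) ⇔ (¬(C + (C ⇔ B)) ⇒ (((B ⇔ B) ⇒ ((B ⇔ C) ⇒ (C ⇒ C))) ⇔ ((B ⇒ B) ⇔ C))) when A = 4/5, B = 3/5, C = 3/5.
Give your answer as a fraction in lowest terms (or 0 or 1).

3/5

¬A = ¬4/5 = 1/5
B ⇒ ¬A = 3/5 ⇒ 1/5 = 3/5
C + A = 3/5 + 4/5 = 4/5
(C + A) ⇒ A = 4/5 ⇒ 4/5 = 1
(B ⇒ ¬A) ⇒ ((C + A) ⇒ A) = 3/5 ⇒ 1 = 1
A ⇔ B = 4/5 ⇔ 3/5 = 4/5
B ⇒ (A ⇔ B) = 3/5 ⇒ 4/5 = 1
B ⇒ C = 3/5 ⇒ 3/5 = 1
(B ⇒ C) ⇒ C = 1 ⇒ 3/5 = 3/5
(B ⇒ (A ⇔ B)) ⇒ ((B ⇒ C) ⇒ C) = 1 ⇒ 3/5 = 3/5
((B ⇒ ¬A) ⇒ ((C + A) ⇒ A)) ⇒ ((B ⇒ (A ⇔ B)) ⇒ ((B ⇒ C) ⇒ C)) = 1 ⇒ 3/5 = 3/5
C ⇔ B = 3/5 ⇔ 3/5 = 1
C + (C ⇔ B) = 3/5 + 1 = 1
¬(C + (C ⇔ B)) = ¬1 = 0
B ⇔ B = 3/5 ⇔ 3/5 = 1
B ⇔ C = 3/5 ⇔ 3/5 = 1
C ⇒ C = 3/5 ⇒ 3/5 = 1
(B ⇔ C) ⇒ (C ⇒ C) = 1 ⇒ 1 = 1
(B ⇔ B) ⇒ ((B ⇔ C) ⇒ (C ⇒ C)) = 1 ⇒ 1 = 1
B ⇒ B = 3/5 ⇒ 3/5 = 1
(B ⇒ B) ⇔ C = 1 ⇔ 3/5 = 3/5
((B ⇔ B) ⇒ ((B ⇔ C) ⇒ (C ⇒ C))) ⇔ ((B ⇒ B) ⇔ C) = 1 ⇔ 3/5 = 3/5
¬(C + (C ⇔ B)) ⇒ (((B ⇔ B) ⇒ ((B ⇔ C) ⇒ (C ⇒ C))) ⇔ ((B ⇒ B) ⇔ C)) = 0 ⇒ 3/5 = 1
(((B ⇒ ¬A) ⇒ ((C + A) ⇒ A)) ⇒ ((B ⇒ (A ⇔ B)) ⇒ ((B ⇒ C) ⇒ C))) ⇔ (¬(C + (C ⇔ B)) ⇒ (((B ⇔ B) ⇒ ((B ⇔ C) ⇒ (C ⇒ C))) ⇔ ((B ⇒ B) ⇔ C))) = 3/5 ⇔ 1 = 3/5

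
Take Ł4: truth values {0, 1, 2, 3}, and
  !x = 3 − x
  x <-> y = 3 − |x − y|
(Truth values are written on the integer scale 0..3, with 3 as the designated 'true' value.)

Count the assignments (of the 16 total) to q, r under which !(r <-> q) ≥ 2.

q = 0, r = 0 ↦ 0  <
q = 0, r = 1 ↦ 1  <
q = 0, r = 2 ↦ 2  ≥
q = 0, r = 3 ↦ 3  ≥
q = 1, r = 0 ↦ 1  <
q = 1, r = 1 ↦ 0  <
q = 1, r = 2 ↦ 1  <
q = 1, r = 3 ↦ 2  ≥
q = 2, r = 0 ↦ 2  ≥
q = 2, r = 1 ↦ 1  <
q = 2, r = 2 ↦ 0  <
q = 2, r = 3 ↦ 1  <
q = 3, r = 0 ↦ 3  ≥
q = 3, r = 1 ↦ 2  ≥
q = 3, r = 2 ↦ 1  <
q = 3, r = 3 ↦ 0  <
So 6 of the 16 assignments meet the threshold.

6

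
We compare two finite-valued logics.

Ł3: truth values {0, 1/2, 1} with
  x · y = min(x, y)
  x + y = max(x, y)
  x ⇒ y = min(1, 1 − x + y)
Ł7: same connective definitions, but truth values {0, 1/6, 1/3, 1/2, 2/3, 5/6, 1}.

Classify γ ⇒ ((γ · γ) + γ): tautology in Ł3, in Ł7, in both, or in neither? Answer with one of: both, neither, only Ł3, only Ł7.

In Ł3: every assignment gives 1 — tautology.
In Ł7: every assignment gives 1 — tautology.

both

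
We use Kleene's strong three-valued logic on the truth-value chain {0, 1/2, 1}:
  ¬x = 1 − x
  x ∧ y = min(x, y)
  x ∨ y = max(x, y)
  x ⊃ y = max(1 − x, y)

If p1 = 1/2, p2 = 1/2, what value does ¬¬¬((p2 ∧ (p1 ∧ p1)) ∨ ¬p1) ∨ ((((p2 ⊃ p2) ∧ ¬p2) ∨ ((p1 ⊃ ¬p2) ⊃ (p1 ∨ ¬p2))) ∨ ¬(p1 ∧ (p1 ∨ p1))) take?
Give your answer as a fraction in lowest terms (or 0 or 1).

1/2

p1 ∧ p1 = 1/2 ∧ 1/2 = 1/2
p2 ∧ (p1 ∧ p1) = 1/2 ∧ 1/2 = 1/2
¬p1 = ¬1/2 = 1/2
(p2 ∧ (p1 ∧ p1)) ∨ ¬p1 = 1/2 ∨ 1/2 = 1/2
¬((p2 ∧ (p1 ∧ p1)) ∨ ¬p1) = ¬1/2 = 1/2
¬¬((p2 ∧ (p1 ∧ p1)) ∨ ¬p1) = ¬1/2 = 1/2
¬¬¬((p2 ∧ (p1 ∧ p1)) ∨ ¬p1) = ¬1/2 = 1/2
p2 ⊃ p2 = 1/2 ⊃ 1/2 = 1/2
¬p2 = ¬1/2 = 1/2
(p2 ⊃ p2) ∧ ¬p2 = 1/2 ∧ 1/2 = 1/2
¬p2 = ¬1/2 = 1/2
p1 ⊃ ¬p2 = 1/2 ⊃ 1/2 = 1/2
¬p2 = ¬1/2 = 1/2
p1 ∨ ¬p2 = 1/2 ∨ 1/2 = 1/2
(p1 ⊃ ¬p2) ⊃ (p1 ∨ ¬p2) = 1/2 ⊃ 1/2 = 1/2
((p2 ⊃ p2) ∧ ¬p2) ∨ ((p1 ⊃ ¬p2) ⊃ (p1 ∨ ¬p2)) = 1/2 ∨ 1/2 = 1/2
p1 ∨ p1 = 1/2 ∨ 1/2 = 1/2
p1 ∧ (p1 ∨ p1) = 1/2 ∧ 1/2 = 1/2
¬(p1 ∧ (p1 ∨ p1)) = ¬1/2 = 1/2
(((p2 ⊃ p2) ∧ ¬p2) ∨ ((p1 ⊃ ¬p2) ⊃ (p1 ∨ ¬p2))) ∨ ¬(p1 ∧ (p1 ∨ p1)) = 1/2 ∨ 1/2 = 1/2
¬¬¬((p2 ∧ (p1 ∧ p1)) ∨ ¬p1) ∨ ((((p2 ⊃ p2) ∧ ¬p2) ∨ ((p1 ⊃ ¬p2) ⊃ (p1 ∨ ¬p2))) ∨ ¬(p1 ∧ (p1 ∨ p1))) = 1/2 ∨ 1/2 = 1/2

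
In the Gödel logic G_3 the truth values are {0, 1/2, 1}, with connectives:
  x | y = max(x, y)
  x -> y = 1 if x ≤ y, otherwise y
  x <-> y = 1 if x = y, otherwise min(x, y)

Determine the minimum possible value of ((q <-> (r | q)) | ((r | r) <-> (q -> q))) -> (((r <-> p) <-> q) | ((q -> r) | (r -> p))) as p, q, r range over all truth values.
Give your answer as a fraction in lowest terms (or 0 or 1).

Take p = 0, q = 1, r = 1/2:
r | q = 1/2 | 1 = 1
q <-> (r | q) = 1 <-> 1 = 1
r | r = 1/2 | 1/2 = 1/2
q -> q = 1 -> 1 = 1
(r | r) <-> (q -> q) = 1/2 <-> 1 = 1/2
(q <-> (r | q)) | ((r | r) <-> (q -> q)) = 1 | 1/2 = 1
r <-> p = 1/2 <-> 0 = 0
(r <-> p) <-> q = 0 <-> 1 = 0
q -> r = 1 -> 1/2 = 1/2
r -> p = 1/2 -> 0 = 0
(q -> r) | (r -> p) = 1/2 | 0 = 1/2
((r <-> p) <-> q) | ((q -> r) | (r -> p)) = 0 | 1/2 = 1/2
((q <-> (r | q)) | ((r | r) <-> (q -> q))) -> (((r <-> p) <-> q) | ((q -> r) | (r -> p))) = 1 -> 1/2 = 1/2
No assignment yields a value below 1/2, so this is the minimum.

1/2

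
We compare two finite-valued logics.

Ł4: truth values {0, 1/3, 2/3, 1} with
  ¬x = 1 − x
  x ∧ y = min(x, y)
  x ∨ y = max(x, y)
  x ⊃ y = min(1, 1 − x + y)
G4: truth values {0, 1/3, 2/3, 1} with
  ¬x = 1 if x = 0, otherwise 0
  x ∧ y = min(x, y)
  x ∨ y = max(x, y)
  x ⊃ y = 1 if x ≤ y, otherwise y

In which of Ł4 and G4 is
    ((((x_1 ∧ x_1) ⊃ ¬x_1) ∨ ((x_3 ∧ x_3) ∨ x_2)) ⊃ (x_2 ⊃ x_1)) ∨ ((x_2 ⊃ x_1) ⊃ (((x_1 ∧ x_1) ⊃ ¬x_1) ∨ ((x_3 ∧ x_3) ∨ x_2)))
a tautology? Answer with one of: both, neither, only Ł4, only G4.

both

In Ł4: every assignment gives 1 — tautology.
In G4: every assignment gives 1 — tautology.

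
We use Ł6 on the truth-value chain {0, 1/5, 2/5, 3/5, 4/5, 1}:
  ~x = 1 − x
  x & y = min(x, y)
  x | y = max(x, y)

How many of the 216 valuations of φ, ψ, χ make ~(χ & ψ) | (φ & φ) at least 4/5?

value 1: 91 assignments (counts)
value 4/5: 61 assignments (counts)
value 3/5: 37 assignments
value 2/5: 19 assignments
value 1/5: 7 assignments
value 0: 1 assignment
So 152 of the 216 assignments meet the threshold.

152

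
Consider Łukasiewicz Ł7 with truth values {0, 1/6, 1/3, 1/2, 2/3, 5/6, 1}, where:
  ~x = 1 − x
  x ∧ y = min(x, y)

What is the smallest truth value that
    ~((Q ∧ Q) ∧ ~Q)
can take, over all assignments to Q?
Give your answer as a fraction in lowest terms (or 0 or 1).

1/2

Take Q = 1/2:
Q ∧ Q = 1/2 ∧ 1/2 = 1/2
~Q = ~1/2 = 1/2
(Q ∧ Q) ∧ ~Q = 1/2 ∧ 1/2 = 1/2
~((Q ∧ Q) ∧ ~Q) = ~1/2 = 1/2
No assignment yields a value below 1/2, so this is the minimum.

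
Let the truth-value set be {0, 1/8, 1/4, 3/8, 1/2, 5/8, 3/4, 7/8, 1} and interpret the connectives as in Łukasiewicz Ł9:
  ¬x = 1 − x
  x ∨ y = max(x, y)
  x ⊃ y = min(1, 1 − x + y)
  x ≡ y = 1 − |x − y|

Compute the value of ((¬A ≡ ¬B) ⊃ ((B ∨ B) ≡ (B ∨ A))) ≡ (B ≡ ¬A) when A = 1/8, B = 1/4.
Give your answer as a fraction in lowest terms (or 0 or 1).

3/8

¬A = ¬1/8 = 7/8
¬B = ¬1/4 = 3/4
¬A ≡ ¬B = 7/8 ≡ 3/4 = 7/8
B ∨ B = 1/4 ∨ 1/4 = 1/4
B ∨ A = 1/4 ∨ 1/8 = 1/4
(B ∨ B) ≡ (B ∨ A) = 1/4 ≡ 1/4 = 1
(¬A ≡ ¬B) ⊃ ((B ∨ B) ≡ (B ∨ A)) = 7/8 ⊃ 1 = 1
¬A = ¬1/8 = 7/8
B ≡ ¬A = 1/4 ≡ 7/8 = 3/8
((¬A ≡ ¬B) ⊃ ((B ∨ B) ≡ (B ∨ A))) ≡ (B ≡ ¬A) = 1 ≡ 3/8 = 3/8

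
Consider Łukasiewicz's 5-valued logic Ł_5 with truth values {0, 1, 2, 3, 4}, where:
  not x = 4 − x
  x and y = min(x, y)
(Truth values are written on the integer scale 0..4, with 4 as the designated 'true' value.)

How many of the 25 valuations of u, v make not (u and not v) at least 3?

value 4: 9 assignments (counts)
value 3: 7 assignments (counts)
value 2: 5 assignments
value 1: 3 assignments
value 0: 1 assignment
So 16 of the 25 assignments meet the threshold.

16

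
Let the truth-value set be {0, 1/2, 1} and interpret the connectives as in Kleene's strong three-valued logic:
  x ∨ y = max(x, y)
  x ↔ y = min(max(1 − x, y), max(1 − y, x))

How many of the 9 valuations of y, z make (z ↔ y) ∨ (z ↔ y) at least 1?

y = 0, z = 0 ↦ 1  ≥
y = 0, z = 1/2 ↦ 1/2  <
y = 0, z = 1 ↦ 0  <
y = 1/2, z = 0 ↦ 1/2  <
y = 1/2, z = 1/2 ↦ 1/2  <
y = 1/2, z = 1 ↦ 1/2  <
y = 1, z = 0 ↦ 0  <
y = 1, z = 1/2 ↦ 1/2  <
y = 1, z = 1 ↦ 1  ≥
So 2 of the 9 assignments meet the threshold.

2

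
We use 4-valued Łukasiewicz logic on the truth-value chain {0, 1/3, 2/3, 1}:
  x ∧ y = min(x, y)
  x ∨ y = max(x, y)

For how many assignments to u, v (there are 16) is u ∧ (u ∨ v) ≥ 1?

u = 0, v = 0 ↦ 0  <
u = 0, v = 1/3 ↦ 0  <
u = 0, v = 2/3 ↦ 0  <
u = 0, v = 1 ↦ 0  <
u = 1/3, v = 0 ↦ 1/3  <
u = 1/3, v = 1/3 ↦ 1/3  <
u = 1/3, v = 2/3 ↦ 1/3  <
u = 1/3, v = 1 ↦ 1/3  <
u = 2/3, v = 0 ↦ 2/3  <
u = 2/3, v = 1/3 ↦ 2/3  <
u = 2/3, v = 2/3 ↦ 2/3  <
u = 2/3, v = 1 ↦ 2/3  <
u = 1, v = 0 ↦ 1  ≥
u = 1, v = 1/3 ↦ 1  ≥
u = 1, v = 2/3 ↦ 1  ≥
u = 1, v = 1 ↦ 1  ≥
So 4 of the 16 assignments meet the threshold.

4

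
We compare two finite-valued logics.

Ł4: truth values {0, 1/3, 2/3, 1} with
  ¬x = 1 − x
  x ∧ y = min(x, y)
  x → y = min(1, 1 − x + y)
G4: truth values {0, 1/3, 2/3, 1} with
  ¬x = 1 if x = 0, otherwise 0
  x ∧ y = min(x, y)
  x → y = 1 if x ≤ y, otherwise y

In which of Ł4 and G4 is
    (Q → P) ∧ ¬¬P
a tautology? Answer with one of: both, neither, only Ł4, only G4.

neither

In Ł4: at P = 0, Q = 0 the value is 0 — not a tautology.
In G4: at P = 0, Q = 0 the value is 0 — not a tautology.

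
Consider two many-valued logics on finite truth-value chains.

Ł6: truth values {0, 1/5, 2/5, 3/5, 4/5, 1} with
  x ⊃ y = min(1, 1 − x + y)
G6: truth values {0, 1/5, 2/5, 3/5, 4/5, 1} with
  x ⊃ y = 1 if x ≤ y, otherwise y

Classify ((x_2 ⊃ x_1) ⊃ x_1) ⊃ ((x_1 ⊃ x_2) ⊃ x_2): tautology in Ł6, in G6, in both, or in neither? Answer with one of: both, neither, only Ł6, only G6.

only Ł6

In Ł6: every assignment gives 1 — tautology.
In G6: at x_1 = 0, x_2 = 1/5 the value is 1/5 — not a tautology.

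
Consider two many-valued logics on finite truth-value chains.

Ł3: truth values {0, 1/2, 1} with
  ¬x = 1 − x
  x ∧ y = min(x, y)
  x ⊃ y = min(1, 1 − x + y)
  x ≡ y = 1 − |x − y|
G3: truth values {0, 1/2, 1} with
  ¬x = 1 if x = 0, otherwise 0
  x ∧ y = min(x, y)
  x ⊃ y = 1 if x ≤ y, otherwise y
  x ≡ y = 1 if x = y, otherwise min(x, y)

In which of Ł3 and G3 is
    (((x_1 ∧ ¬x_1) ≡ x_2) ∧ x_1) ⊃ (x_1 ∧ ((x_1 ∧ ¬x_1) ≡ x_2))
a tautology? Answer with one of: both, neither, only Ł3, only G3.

both

In Ł3: every assignment gives 1 — tautology.
In G3: every assignment gives 1 — tautology.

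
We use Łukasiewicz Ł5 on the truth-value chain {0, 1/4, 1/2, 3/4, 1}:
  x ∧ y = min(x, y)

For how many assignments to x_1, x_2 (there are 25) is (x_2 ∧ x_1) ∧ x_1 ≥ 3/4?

4

value 1: 1 assignment (counts)
value 3/4: 3 assignments (counts)
value 1/2: 5 assignments
value 1/4: 7 assignments
value 0: 9 assignments
So 4 of the 25 assignments meet the threshold.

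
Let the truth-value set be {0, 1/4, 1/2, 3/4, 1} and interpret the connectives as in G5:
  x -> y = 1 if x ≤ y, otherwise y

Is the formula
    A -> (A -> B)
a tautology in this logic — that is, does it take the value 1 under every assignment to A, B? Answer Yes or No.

No

Counterexample: take A = 1/4, B = 0.
A -> B = 1/4 -> 0 = 0
A -> (A -> B) = 1/4 -> 0 = 0
This gives 0 ≠ 1.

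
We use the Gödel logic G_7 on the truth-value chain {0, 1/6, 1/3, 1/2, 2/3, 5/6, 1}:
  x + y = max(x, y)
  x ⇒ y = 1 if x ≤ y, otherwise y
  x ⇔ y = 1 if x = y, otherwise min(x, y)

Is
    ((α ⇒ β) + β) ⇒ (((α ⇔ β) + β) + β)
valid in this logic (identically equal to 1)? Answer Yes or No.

Counterexample: take α = 0, β = 1/6.
α ⇒ β = 0 ⇒ 1/6 = 1
(α ⇒ β) + β = 1 + 1/6 = 1
α ⇔ β = 0 ⇔ 1/6 = 0
(α ⇔ β) + β = 0 + 1/6 = 1/6
((α ⇔ β) + β) + β = 1/6 + 1/6 = 1/6
((α ⇒ β) + β) ⇒ (((α ⇔ β) + β) + β) = 1 ⇒ 1/6 = 1/6
This gives 1/6 ≠ 1.

No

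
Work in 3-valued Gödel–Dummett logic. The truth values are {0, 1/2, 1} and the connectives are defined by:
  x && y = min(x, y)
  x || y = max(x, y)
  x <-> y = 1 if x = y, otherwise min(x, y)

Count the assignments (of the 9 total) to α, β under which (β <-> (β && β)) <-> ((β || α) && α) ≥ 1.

α = 0, β = 0 ↦ 0  <
α = 0, β = 1/2 ↦ 0  <
α = 0, β = 1 ↦ 0  <
α = 1/2, β = 0 ↦ 1/2  <
α = 1/2, β = 1/2 ↦ 1/2  <
α = 1/2, β = 1 ↦ 1/2  <
α = 1, β = 0 ↦ 1  ≥
α = 1, β = 1/2 ↦ 1  ≥
α = 1, β = 1 ↦ 1  ≥
So 3 of the 9 assignments meet the threshold.

3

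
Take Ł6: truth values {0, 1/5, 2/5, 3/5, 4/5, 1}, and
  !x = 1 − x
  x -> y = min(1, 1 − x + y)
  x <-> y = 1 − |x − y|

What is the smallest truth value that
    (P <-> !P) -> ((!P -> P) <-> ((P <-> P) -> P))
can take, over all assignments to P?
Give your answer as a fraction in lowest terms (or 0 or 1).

4/5

Take P = 2/5:
!P = !2/5 = 3/5
P <-> !P = 2/5 <-> 3/5 = 4/5
!P = !2/5 = 3/5
!P -> P = 3/5 -> 2/5 = 4/5
P <-> P = 2/5 <-> 2/5 = 1
(P <-> P) -> P = 1 -> 2/5 = 2/5
(!P -> P) <-> ((P <-> P) -> P) = 4/5 <-> 2/5 = 3/5
(P <-> !P) -> ((!P -> P) <-> ((P <-> P) -> P)) = 4/5 -> 3/5 = 4/5
No assignment yields a value below 4/5, so this is the minimum.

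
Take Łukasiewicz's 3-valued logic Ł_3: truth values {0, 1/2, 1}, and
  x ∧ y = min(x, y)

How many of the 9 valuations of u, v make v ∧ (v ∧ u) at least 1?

u = 0, v = 0 ↦ 0  <
u = 0, v = 1/2 ↦ 0  <
u = 0, v = 1 ↦ 0  <
u = 1/2, v = 0 ↦ 0  <
u = 1/2, v = 1/2 ↦ 1/2  <
u = 1/2, v = 1 ↦ 1/2  <
u = 1, v = 0 ↦ 0  <
u = 1, v = 1/2 ↦ 1/2  <
u = 1, v = 1 ↦ 1  ≥
So 1 of the 9 assignments meets the threshold.

1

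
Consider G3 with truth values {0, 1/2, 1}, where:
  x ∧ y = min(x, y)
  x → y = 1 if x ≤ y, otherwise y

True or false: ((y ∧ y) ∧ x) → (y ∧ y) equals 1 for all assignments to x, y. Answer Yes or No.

Yes

x = 0, y = 0 ↦ 1
x = 0, y = 1/2 ↦ 1
x = 0, y = 1 ↦ 1
x = 1/2, y = 0 ↦ 1
x = 1/2, y = 1/2 ↦ 1
x = 1/2, y = 1 ↦ 1
x = 1, y = 0 ↦ 1
x = 1, y = 1/2 ↦ 1
x = 1, y = 1 ↦ 1
Every assignment gives a value ≥ 1.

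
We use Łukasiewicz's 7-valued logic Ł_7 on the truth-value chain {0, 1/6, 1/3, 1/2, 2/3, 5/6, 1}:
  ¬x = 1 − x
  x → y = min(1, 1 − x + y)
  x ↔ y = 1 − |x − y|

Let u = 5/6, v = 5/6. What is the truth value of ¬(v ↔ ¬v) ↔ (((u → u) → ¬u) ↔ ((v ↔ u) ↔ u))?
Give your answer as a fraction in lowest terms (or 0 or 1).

2/3

¬v = ¬5/6 = 1/6
v ↔ ¬v = 5/6 ↔ 1/6 = 1/3
¬(v ↔ ¬v) = ¬1/3 = 2/3
u → u = 5/6 → 5/6 = 1
¬u = ¬5/6 = 1/6
(u → u) → ¬u = 1 → 1/6 = 1/6
v ↔ u = 5/6 ↔ 5/6 = 1
(v ↔ u) ↔ u = 1 ↔ 5/6 = 5/6
((u → u) → ¬u) ↔ ((v ↔ u) ↔ u) = 1/6 ↔ 5/6 = 1/3
¬(v ↔ ¬v) ↔ (((u → u) → ¬u) ↔ ((v ↔ u) ↔ u)) = 2/3 ↔ 1/3 = 2/3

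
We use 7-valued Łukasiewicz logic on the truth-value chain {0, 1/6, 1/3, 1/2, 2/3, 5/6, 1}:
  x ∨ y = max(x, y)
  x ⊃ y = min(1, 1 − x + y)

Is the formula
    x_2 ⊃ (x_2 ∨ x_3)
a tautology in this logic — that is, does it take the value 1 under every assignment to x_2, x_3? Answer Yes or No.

Yes

At x_2 = 1/2, x_3 = 1/6, for instance:
x_2 ∨ x_3 = 1/2 ∨ 1/6 = 1/2
x_2 ⊃ (x_2 ∨ x_3) = 1/2 ⊃ 1/2 = 1
and checking the remaining 48 assignments likewise gives ≥ 1 in every case.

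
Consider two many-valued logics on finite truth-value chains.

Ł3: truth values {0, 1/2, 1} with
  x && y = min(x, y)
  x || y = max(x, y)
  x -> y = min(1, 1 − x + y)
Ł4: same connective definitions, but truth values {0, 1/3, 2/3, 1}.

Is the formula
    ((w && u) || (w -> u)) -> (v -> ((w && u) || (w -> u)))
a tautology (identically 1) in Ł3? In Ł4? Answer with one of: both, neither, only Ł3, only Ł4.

both

In Ł3: every assignment gives 1 — tautology.
In Ł4: every assignment gives 1 — tautology.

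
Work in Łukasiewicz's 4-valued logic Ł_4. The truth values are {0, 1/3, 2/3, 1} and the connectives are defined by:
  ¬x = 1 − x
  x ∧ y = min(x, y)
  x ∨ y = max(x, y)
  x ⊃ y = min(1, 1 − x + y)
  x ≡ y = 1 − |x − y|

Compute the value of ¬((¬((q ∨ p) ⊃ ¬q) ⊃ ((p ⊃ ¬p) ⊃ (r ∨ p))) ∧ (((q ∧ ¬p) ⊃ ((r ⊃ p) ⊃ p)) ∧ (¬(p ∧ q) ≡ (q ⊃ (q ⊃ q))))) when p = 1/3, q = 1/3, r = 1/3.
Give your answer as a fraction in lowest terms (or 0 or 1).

q ∨ p = 1/3 ∨ 1/3 = 1/3
¬q = ¬1/3 = 2/3
(q ∨ p) ⊃ ¬q = 1/3 ⊃ 2/3 = 1
¬((q ∨ p) ⊃ ¬q) = ¬1 = 0
¬p = ¬1/3 = 2/3
p ⊃ ¬p = 1/3 ⊃ 2/3 = 1
r ∨ p = 1/3 ∨ 1/3 = 1/3
(p ⊃ ¬p) ⊃ (r ∨ p) = 1 ⊃ 1/3 = 1/3
¬((q ∨ p) ⊃ ¬q) ⊃ ((p ⊃ ¬p) ⊃ (r ∨ p)) = 0 ⊃ 1/3 = 1
¬p = ¬1/3 = 2/3
q ∧ ¬p = 1/3 ∧ 2/3 = 1/3
r ⊃ p = 1/3 ⊃ 1/3 = 1
(r ⊃ p) ⊃ p = 1 ⊃ 1/3 = 1/3
(q ∧ ¬p) ⊃ ((r ⊃ p) ⊃ p) = 1/3 ⊃ 1/3 = 1
p ∧ q = 1/3 ∧ 1/3 = 1/3
¬(p ∧ q) = ¬1/3 = 2/3
q ⊃ q = 1/3 ⊃ 1/3 = 1
q ⊃ (q ⊃ q) = 1/3 ⊃ 1 = 1
¬(p ∧ q) ≡ (q ⊃ (q ⊃ q)) = 2/3 ≡ 1 = 2/3
((q ∧ ¬p) ⊃ ((r ⊃ p) ⊃ p)) ∧ (¬(p ∧ q) ≡ (q ⊃ (q ⊃ q))) = 1 ∧ 2/3 = 2/3
(¬((q ∨ p) ⊃ ¬q) ⊃ ((p ⊃ ¬p) ⊃ (r ∨ p))) ∧ (((q ∧ ¬p) ⊃ ((r ⊃ p) ⊃ p)) ∧ (¬(p ∧ q) ≡ (q ⊃ (q ⊃ q)))) = 1 ∧ 2/3 = 2/3
¬((¬((q ∨ p) ⊃ ¬q) ⊃ ((p ⊃ ¬p) ⊃ (r ∨ p))) ∧ (((q ∧ ¬p) ⊃ ((r ⊃ p) ⊃ p)) ∧ (¬(p ∧ q) ≡ (q ⊃ (q ⊃ q))))) = ¬2/3 = 1/3

1/3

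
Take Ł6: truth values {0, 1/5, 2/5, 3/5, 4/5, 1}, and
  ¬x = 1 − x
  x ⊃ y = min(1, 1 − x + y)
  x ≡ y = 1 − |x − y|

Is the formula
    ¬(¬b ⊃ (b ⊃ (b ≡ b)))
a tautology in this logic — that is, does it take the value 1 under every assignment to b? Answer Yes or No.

Counterexample: take b = 0.
¬b = ¬0 = 1
b ≡ b = 0 ≡ 0 = 1
b ⊃ (b ≡ b) = 0 ⊃ 1 = 1
¬b ⊃ (b ⊃ (b ≡ b)) = 1 ⊃ 1 = 1
¬(¬b ⊃ (b ⊃ (b ≡ b))) = ¬1 = 0
This gives 0 ≠ 1.

No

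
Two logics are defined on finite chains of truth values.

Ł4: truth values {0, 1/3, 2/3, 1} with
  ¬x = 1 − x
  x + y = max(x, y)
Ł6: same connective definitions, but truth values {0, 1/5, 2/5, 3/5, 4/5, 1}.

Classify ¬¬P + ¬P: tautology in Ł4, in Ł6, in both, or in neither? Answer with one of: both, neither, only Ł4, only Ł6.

In Ł4: at P = 1/3 the value is 2/3 — not a tautology.
In Ł6: at P = 1/5 the value is 4/5 — not a tautology.

neither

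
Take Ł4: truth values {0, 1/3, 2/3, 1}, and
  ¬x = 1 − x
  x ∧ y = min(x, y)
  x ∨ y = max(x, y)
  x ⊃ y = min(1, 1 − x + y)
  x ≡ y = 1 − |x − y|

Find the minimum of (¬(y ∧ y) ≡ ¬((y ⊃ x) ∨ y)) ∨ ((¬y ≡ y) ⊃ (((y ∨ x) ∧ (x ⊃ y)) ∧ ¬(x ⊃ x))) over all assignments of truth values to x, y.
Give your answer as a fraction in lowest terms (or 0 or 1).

Take x = 1/3, y = 1/3:
y ∧ y = 1/3 ∧ 1/3 = 1/3
¬(y ∧ y) = ¬1/3 = 2/3
y ⊃ x = 1/3 ⊃ 1/3 = 1
(y ⊃ x) ∨ y = 1 ∨ 1/3 = 1
¬((y ⊃ x) ∨ y) = ¬1 = 0
¬(y ∧ y) ≡ ¬((y ⊃ x) ∨ y) = 2/3 ≡ 0 = 1/3
¬y = ¬1/3 = 2/3
¬y ≡ y = 2/3 ≡ 1/3 = 2/3
y ∨ x = 1/3 ∨ 1/3 = 1/3
x ⊃ y = 1/3 ⊃ 1/3 = 1
(y ∨ x) ∧ (x ⊃ y) = 1/3 ∧ 1 = 1/3
x ⊃ x = 1/3 ⊃ 1/3 = 1
¬(x ⊃ x) = ¬1 = 0
((y ∨ x) ∧ (x ⊃ y)) ∧ ¬(x ⊃ x) = 1/3 ∧ 0 = 0
(¬y ≡ y) ⊃ (((y ∨ x) ∧ (x ⊃ y)) ∧ ¬(x ⊃ x)) = 2/3 ⊃ 0 = 1/3
(¬(y ∧ y) ≡ ¬((y ⊃ x) ∨ y)) ∨ ((¬y ≡ y) ⊃ (((y ∨ x) ∧ (x ⊃ y)) ∧ ¬(x ⊃ x))) = 1/3 ∨ 1/3 = 1/3
No assignment yields a value below 1/3, so this is the minimum.

1/3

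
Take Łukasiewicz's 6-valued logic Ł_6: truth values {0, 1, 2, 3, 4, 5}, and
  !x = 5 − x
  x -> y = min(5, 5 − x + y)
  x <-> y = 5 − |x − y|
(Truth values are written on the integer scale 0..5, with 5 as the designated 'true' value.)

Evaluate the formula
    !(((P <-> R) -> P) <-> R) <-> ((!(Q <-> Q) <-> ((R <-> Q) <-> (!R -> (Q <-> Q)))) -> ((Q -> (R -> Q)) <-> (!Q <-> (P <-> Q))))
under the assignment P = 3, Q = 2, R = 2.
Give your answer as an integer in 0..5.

P <-> R = 3 <-> 2 = 4
(P <-> R) -> P = 4 -> 3 = 4
((P <-> R) -> P) <-> R = 4 <-> 2 = 3
!(((P <-> R) -> P) <-> R) = !3 = 2
Q <-> Q = 2 <-> 2 = 5
!(Q <-> Q) = !5 = 0
R <-> Q = 2 <-> 2 = 5
!R = !2 = 3
Q <-> Q = 2 <-> 2 = 5
!R -> (Q <-> Q) = 3 -> 5 = 5
(R <-> Q) <-> (!R -> (Q <-> Q)) = 5 <-> 5 = 5
!(Q <-> Q) <-> ((R <-> Q) <-> (!R -> (Q <-> Q))) = 0 <-> 5 = 0
R -> Q = 2 -> 2 = 5
Q -> (R -> Q) = 2 -> 5 = 5
!Q = !2 = 3
P <-> Q = 3 <-> 2 = 4
!Q <-> (P <-> Q) = 3 <-> 4 = 4
(Q -> (R -> Q)) <-> (!Q <-> (P <-> Q)) = 5 <-> 4 = 4
(!(Q <-> Q) <-> ((R <-> Q) <-> (!R -> (Q <-> Q)))) -> ((Q -> (R -> Q)) <-> (!Q <-> (P <-> Q))) = 0 -> 4 = 5
!(((P <-> R) -> P) <-> R) <-> ((!(Q <-> Q) <-> ((R <-> Q) <-> (!R -> (Q <-> Q)))) -> ((Q -> (R -> Q)) <-> (!Q <-> (P <-> Q)))) = 2 <-> 5 = 2

2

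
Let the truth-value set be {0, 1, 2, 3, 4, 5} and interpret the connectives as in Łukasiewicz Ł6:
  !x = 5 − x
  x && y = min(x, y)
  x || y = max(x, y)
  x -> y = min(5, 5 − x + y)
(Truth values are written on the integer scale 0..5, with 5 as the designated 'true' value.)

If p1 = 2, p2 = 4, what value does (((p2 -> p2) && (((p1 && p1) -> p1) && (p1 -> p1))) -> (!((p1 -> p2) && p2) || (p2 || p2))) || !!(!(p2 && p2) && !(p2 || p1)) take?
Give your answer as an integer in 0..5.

p2 -> p2 = 4 -> 4 = 5
p1 && p1 = 2 && 2 = 2
(p1 && p1) -> p1 = 2 -> 2 = 5
p1 -> p1 = 2 -> 2 = 5
((p1 && p1) -> p1) && (p1 -> p1) = 5 && 5 = 5
(p2 -> p2) && (((p1 && p1) -> p1) && (p1 -> p1)) = 5 && 5 = 5
p1 -> p2 = 2 -> 4 = 5
(p1 -> p2) && p2 = 5 && 4 = 4
!((p1 -> p2) && p2) = !4 = 1
p2 || p2 = 4 || 4 = 4
!((p1 -> p2) && p2) || (p2 || p2) = 1 || 4 = 4
((p2 -> p2) && (((p1 && p1) -> p1) && (p1 -> p1))) -> (!((p1 -> p2) && p2) || (p2 || p2)) = 5 -> 4 = 4
p2 && p2 = 4 && 4 = 4
!(p2 && p2) = !4 = 1
p2 || p1 = 4 || 2 = 4
!(p2 || p1) = !4 = 1
!(p2 && p2) && !(p2 || p1) = 1 && 1 = 1
!(!(p2 && p2) && !(p2 || p1)) = !1 = 4
!!(!(p2 && p2) && !(p2 || p1)) = !4 = 1
(((p2 -> p2) && (((p1 && p1) -> p1) && (p1 -> p1))) -> (!((p1 -> p2) && p2) || (p2 || p2))) || !!(!(p2 && p2) && !(p2 || p1)) = 4 || 1 = 4

4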